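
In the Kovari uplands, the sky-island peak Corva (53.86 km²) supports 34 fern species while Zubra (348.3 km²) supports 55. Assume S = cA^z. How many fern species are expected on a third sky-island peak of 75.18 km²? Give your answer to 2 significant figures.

37

z = ln(55/34) / ln(348.3/53.86) = 0.4810 / 1.8667 = 0.2577
c = 34 / 53.86^0.2577 = 34 / 2.793 = 12.17
S₃ = 12.17 × 75.18^0.2577 = 12.17 × 3.044 ≈ 37.05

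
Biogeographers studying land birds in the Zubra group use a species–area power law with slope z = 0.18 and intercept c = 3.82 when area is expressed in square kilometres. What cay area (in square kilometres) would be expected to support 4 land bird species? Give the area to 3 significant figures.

1.29 square kilometres

4 = 3.82 × A^0.18  ⇒  A^0.18 = 4/3.82 = 1.047
ln A = ln(1.047) / 0.18 = 0.0460 / 0.18 = 0.2558
A = e^0.2558 ≈ 1.291 square kilometres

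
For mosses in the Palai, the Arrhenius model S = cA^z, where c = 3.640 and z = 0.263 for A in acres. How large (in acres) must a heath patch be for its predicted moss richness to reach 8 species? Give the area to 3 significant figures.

20.0 acres

8 = 3.64 × A^0.263  ⇒  A^0.263 = 8/3.64 = 2.198
ln A = ln(2.198) / 0.263 = 0.7875 / 0.263 = 2.9941
A = e^2.9941 ≈ 19.97 acres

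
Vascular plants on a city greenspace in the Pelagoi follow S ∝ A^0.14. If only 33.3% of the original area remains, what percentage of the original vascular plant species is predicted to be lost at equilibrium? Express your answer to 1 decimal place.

S_new/S_old = (A_new/A_old)^z = 0.333^0.14
= exp(0.14 × ln 0.333) = exp(0.14 × -1.0996) = exp(-0.1539) ≈ 0.8573
Fraction lost = 1 − 0.8573 = 0.1427

14.3%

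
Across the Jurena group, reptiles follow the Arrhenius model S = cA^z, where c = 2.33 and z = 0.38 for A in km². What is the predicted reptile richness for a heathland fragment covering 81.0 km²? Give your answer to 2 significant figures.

12

S = 2.33 × 81^0.38
ln S = ln 2.33 + 0.38 × ln 81 = 0.8459 + 0.38 × 4.3944 = 2.5158
S = e^2.5158 ≈ 12.38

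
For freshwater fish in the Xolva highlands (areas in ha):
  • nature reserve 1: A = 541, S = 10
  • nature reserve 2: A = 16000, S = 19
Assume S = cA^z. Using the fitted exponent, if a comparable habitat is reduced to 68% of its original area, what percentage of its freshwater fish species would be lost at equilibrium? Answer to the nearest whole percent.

7%

z = ln(19/10) / ln(16000/541) = 0.6419 / 3.3869 = 0.1895
S_new/S_old = (A_new/A_old)^z = 0.68^0.1895 = exp(0.1895 × -0.3857) = 0.9295
Fraction lost = 1 − 0.9295 = 0.07048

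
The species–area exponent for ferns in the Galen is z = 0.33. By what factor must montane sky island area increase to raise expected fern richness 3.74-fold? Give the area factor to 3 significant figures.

(A₂/A₁)^0.33 = 3.74, so A₂/A₁ = 3.74^(1/0.33) = 3.74^3.03
ln(A₂/A₁) = ln 3.74 / 0.33 = 1.3191 / 0.33 = 3.9972
A₂/A₁ = e^3.9972 ≈ 54.45

54.4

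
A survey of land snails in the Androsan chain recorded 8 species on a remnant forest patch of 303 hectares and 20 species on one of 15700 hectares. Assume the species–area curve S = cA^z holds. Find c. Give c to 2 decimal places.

z = ln(S₂/S₁) / ln(A₂/A₁) = ln(20/8) / ln(15700/303) = 0.9163 / 3.9477 = 0.2321
c = S₁ / A₁^z = 8 / 303^0.2321 = 8 / 3.767 = 2.124

2.12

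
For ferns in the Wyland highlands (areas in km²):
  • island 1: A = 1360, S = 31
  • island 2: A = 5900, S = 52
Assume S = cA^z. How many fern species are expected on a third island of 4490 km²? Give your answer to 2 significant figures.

47

z = ln(52/31) / ln(5900/1360) = 0.5173 / 1.4675 = 0.3525
c = 31 / 1360^0.3525 = 31 / 12.72 = 2.437
S₃ = 2.437 × 4490^0.3525 = 2.437 × 19.38 ≈ 47.23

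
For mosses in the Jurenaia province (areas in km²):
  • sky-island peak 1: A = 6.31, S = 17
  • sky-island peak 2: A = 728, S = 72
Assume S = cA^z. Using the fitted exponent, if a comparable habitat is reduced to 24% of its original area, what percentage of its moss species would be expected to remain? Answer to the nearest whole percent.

z = ln(72/17) / ln(728/6.31) = 1.4435 / 4.7482 = 0.3040
S_new/S_old = (A_new/A_old)^z = 0.24^0.3040 = exp(0.3040 × -1.4271) = 0.648

65%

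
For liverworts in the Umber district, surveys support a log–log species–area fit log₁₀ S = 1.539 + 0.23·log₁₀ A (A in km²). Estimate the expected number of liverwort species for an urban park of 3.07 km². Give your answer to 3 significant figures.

S = 34.59 × 3.07^0.23 = 34.59 × 1.294 ≈ 44.78

44.8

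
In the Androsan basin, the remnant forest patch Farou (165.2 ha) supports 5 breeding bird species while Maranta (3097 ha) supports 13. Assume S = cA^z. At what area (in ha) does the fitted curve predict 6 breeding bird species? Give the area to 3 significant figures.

z = ln(13/5) / ln(3097/165.2) = 0.9555 / 2.9310 = 0.3260
c = 5 / 165.2^0.3260 = 5 / 5.285 = 0.946
A = (6/0.946)^(1/0.3260) ⇒ ln A = ln(6.342)/0.3260 = 5.6664
A = e^5.6664 ≈ 289 ha

289 ha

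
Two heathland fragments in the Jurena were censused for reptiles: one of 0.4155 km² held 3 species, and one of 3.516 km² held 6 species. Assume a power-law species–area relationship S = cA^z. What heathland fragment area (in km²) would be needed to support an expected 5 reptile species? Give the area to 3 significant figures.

z = ln(6/3) / ln(3.516/0.4155) = 0.6931 / 2.1356 = 0.3246
c = 3 / 0.4155^0.3246 = 3 / 0.752 = 3.99
A = (5/3.99)^(1/0.3246) ⇒ ln A = ln(1.253)/0.3246 = 0.6956
A = e^0.6956 ≈ 2.005 km²

2.00 km²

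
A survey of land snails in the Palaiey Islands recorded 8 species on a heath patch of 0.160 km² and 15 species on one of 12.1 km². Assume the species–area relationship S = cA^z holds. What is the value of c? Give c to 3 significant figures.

z = ln(S₂/S₁) / ln(A₂/A₁) = ln(15/8) / ln(12.1/0.16) = 0.6286 / 4.3258 = 0.1453
c = S₁ / A₁^z = 8 / 0.16^0.1453 = 8 / 0.7662 = 10.44

10.4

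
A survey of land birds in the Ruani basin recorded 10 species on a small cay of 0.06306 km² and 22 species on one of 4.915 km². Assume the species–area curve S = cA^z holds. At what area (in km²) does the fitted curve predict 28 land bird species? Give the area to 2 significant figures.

z = ln(22/10) / ln(4.915/0.06306) = 0.7885 / 4.3560 = 0.1810
c = 10 / 0.06306^0.1810 = 10 / 0.6064 = 16.49
A = (28/16.49)^(1/0.1810) ⇒ ln A = ln(1.698)/0.1810 = 2.9246
A = e^2.9246 ≈ 18.63 km²

19 km²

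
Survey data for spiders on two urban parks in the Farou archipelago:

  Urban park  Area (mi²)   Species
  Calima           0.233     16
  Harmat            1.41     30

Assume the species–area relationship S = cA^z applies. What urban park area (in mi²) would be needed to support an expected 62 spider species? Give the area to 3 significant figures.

z = ln(30/16) / ln(1.41/0.233) = 0.6286 / 1.8003 = 0.3492
c = 16 / 0.233^0.3492 = 16 / 0.6013 = 26.61
A = (62/26.61)^(1/0.3492) ⇒ ln A = ln(2.33)/0.3492 = 2.4226
A = e^2.4226 ≈ 11.28 mi²

11.3 mi²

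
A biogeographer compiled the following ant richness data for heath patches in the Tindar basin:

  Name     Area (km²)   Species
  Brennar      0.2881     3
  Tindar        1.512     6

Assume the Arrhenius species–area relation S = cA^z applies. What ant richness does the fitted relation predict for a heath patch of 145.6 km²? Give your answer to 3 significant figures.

z = ln(6/3) / ln(1.512/0.2881) = 0.6931 / 1.6579 = 0.4181
c = 3 / 0.2881^0.4181 = 3 / 0.5943 = 5.048
S₃ = 5.048 × 145.6^0.4181 = 5.048 × 8.024 ≈ 40.5

40.5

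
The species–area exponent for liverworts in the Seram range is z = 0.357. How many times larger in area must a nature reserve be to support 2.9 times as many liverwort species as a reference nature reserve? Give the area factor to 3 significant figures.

19.7

(A₂/A₁)^0.357 = 2.9, so A₂/A₁ = 2.9^(1/0.357) = 2.9^2.801
ln(A₂/A₁) = ln 2.9 / 0.357 = 1.0647 / 0.357 = 2.9824
A₂/A₁ = e^2.9824 ≈ 19.73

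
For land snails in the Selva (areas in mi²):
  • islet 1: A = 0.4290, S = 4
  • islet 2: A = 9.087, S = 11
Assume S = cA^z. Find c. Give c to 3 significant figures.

z = ln(S₂/S₁) / ln(A₂/A₁) = ln(11/4) / ln(9.087/0.429) = 1.0116 / 3.0531 = 0.3313
c = S₁ / A₁^z = 4 / 0.429^0.3313 = 4 / 0.7555 = 5.295

5.29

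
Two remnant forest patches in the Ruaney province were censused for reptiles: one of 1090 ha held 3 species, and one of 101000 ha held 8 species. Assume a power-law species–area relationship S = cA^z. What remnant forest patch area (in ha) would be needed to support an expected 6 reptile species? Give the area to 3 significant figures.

z = ln(8/3) / ln(101000/1090) = 0.9808 / 4.5289 = 0.2166
c = 3 / 1090^0.2166 = 3 / 4.548 = 0.6596
A = (6/0.6596)^(1/0.2166) ⇒ ln A = ln(9.096)/0.2166 = 10.1945
A = e^10.1945 ≈ 26756 ha

26800 ha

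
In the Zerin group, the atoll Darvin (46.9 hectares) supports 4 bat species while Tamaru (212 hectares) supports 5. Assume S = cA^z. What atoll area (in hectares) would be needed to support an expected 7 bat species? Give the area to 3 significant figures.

2060 hectares

z = ln(5/4) / ln(212/46.9) = 0.2231 / 1.5086 = 0.1479
c = 4 / 46.9^0.1479 = 4 / 1.767 = 2.264
A = (7/2.264)^(1/0.1479) ⇒ ln A = ln(3.092)/0.1479 = 7.6313
A = e^7.6313 ≈ 2062 hectares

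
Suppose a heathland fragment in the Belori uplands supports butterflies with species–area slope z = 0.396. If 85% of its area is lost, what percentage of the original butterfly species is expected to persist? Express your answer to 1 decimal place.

47.2%

S_new/S_old = (A_new/A_old)^z = 0.15^0.396
= exp(0.396 × ln 0.15) = exp(0.396 × -1.8971) = exp(-0.7513) ≈ 0.4718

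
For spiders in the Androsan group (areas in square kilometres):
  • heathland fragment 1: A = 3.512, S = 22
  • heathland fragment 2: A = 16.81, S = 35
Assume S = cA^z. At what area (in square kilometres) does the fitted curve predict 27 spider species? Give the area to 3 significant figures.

7.01 square kilometres

z = ln(35/22) / ln(16.81/3.512) = 0.4643 / 1.5658 = 0.2965
c = 22 / 3.512^0.2965 = 22 / 1.451 = 15.16
A = (27/15.16)^(1/0.2965) ⇒ ln A = ln(1.781)/0.2965 = 1.9468
A = e^1.9468 ≈ 7.006 square kilometres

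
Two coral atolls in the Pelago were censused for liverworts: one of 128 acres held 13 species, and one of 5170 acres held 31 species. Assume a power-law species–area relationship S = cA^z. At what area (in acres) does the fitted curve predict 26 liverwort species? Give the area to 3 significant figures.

z = ln(31/13) / ln(5170/128) = 0.8690 / 3.6986 = 0.2350
c = 13 / 128^0.2350 = 13 / 3.127 = 4.157
A = (26/4.157)^(1/0.2350) ⇒ ln A = ln(6.254)/0.2350 = 7.8020
A = e^7.8020 ≈ 2446 acres

2450 acres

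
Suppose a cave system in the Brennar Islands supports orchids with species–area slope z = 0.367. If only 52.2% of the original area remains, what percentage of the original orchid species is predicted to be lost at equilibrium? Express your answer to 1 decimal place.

S_new/S_old = (A_new/A_old)^z = 0.522^0.367
= exp(0.367 × ln 0.522) = exp(0.367 × -0.6501) = exp(-0.2386) ≈ 0.7877
Fraction lost = 1 − 0.7877 = 0.2123

21.2%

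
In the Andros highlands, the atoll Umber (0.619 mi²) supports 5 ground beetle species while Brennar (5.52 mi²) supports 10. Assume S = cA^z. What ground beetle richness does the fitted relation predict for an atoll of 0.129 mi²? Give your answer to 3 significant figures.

3.04

z = ln(10/5) / ln(5.52/0.619) = 0.6931 / 2.1880 = 0.3168
c = 5 / 0.619^0.3168 = 5 / 0.859 = 5.821
S₃ = 5.821 × 0.129^0.3168 = 5.821 × 0.5227 ≈ 3.042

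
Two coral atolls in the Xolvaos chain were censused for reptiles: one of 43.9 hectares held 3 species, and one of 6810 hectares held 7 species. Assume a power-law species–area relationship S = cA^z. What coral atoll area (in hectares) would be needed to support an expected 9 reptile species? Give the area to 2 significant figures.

z = ln(7/3) / ln(6810/43.9) = 0.8473 / 5.0442 = 0.1680
c = 3 / 43.9^0.1680 = 3 / 1.888 = 1.589
A = (9/1.589)^(1/0.1680) ⇒ ln A = ln(5.663)/0.1680 = 10.3223
A = e^10.3223 ≈ 30403 hectares

30000 hectares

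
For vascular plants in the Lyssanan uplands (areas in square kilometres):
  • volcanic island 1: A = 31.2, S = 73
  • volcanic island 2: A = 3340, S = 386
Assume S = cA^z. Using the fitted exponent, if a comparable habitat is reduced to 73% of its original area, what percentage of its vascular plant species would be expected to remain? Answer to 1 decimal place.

89.4%

z = ln(386/73) / ln(3340/31.2) = 1.6654 / 4.6733 = 0.3564
S_new/S_old = (A_new/A_old)^z = 0.73^0.3564 = exp(0.3564 × -0.3147) = 0.8939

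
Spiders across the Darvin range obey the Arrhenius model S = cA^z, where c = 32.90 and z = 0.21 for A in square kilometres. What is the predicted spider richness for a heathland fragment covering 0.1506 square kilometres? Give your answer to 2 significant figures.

22

S = 32.9 × 0.1506^0.21
ln S = ln 32.9 + 0.21 × ln 0.1506 = 3.4935 + 0.21 × -1.8931 = 3.0959
S = e^3.0959 ≈ 22.11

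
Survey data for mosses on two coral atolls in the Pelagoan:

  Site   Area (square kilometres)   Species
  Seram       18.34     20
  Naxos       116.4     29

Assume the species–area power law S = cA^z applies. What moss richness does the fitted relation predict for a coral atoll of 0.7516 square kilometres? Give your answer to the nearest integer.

11

z = ln(29/20) / ln(116.4/18.34) = 0.3716 / 1.8479 = 0.2011
c = 20 / 18.34^0.2011 = 20 / 1.795 = 11.14
S₃ = 11.14 × 0.7516^0.2011 = 11.14 × 0.9442 ≈ 10.52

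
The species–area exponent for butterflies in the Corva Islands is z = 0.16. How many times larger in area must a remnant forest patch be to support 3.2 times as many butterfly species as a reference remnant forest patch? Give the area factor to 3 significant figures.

(A₂/A₁)^0.16 = 3.2, so A₂/A₁ = 3.2^(1/0.16) = 3.2^6.25
ln(A₂/A₁) = ln 3.2 / 0.16 = 1.1632 / 0.16 = 7.2697
A₂/A₁ = e^7.2697 ≈ 1436

1440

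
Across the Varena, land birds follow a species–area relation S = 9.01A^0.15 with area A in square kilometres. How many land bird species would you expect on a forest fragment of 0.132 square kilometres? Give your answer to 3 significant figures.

S = 9.01 × 0.132^0.15
ln S = ln 9.01 + 0.15 × ln 0.132 = 2.1983 + 0.15 × -2.0250 = 1.8946
S = e^1.8946 ≈ 6.65

6.65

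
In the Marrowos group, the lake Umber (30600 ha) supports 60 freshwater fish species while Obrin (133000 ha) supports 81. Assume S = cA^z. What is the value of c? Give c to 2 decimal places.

7.28

z = ln(S₂/S₁) / ln(A₂/A₁) = ln(81/60) / ln(133000/30600) = 0.3001 / 1.4693 = 0.2042
c = S₁ / A₁^z = 60 / 30600^0.2042 = 60 / 8.245 = 7.277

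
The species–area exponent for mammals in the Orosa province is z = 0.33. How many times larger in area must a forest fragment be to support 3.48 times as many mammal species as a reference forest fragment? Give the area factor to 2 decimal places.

43.77

(A₂/A₁)^0.33 = 3.48, so A₂/A₁ = 3.48^(1/0.33) = 3.48^3.03
ln(A₂/A₁) = ln 3.48 / 0.33 = 1.2470 / 0.33 = 3.7789
A₂/A₁ = e^3.7789 ≈ 43.77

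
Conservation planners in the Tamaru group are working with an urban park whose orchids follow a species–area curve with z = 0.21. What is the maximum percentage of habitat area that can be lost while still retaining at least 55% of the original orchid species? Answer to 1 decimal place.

94.2%

Need (A_new/A_old)^0.21 = 0.55, so A_new/A_old = 0.55^(1/0.21) = 0.55^4.762
ln(A_new/A_old) = ln 0.55 / 0.21 = -0.5978 / 0.21 = -2.8468
A_new/A_old = e^-2.8468 ≈ 0.05803
Fraction that can be lost = 1 − 0.05803 = 0.942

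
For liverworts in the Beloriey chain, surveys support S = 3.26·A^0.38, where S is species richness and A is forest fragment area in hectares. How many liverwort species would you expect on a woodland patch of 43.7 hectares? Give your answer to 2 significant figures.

S = 3.26 × 43.7^0.38 = 3.26 × 4.201 ≈ 13.7

14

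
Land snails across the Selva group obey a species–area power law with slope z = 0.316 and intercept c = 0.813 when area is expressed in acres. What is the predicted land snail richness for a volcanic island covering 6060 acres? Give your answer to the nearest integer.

13 species

S = 0.813 × 6060^0.316
ln S = ln 0.813 + 0.316 × ln 6060 = -0.2070 + 0.316 × 8.7095 = 2.5452
S = e^2.5452 ≈ 12.75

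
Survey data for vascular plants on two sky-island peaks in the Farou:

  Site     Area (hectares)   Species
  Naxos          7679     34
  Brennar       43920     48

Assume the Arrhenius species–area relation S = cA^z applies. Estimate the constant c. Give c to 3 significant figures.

z = ln(S₂/S₁) / ln(A₂/A₁) = ln(48/34) / ln(43920/7679) = 0.3448 / 1.7439 = 0.1977
c = S₁ / A₁^z = 34 / 7679^0.1977 = 34 / 5.865 = 5.797

5.80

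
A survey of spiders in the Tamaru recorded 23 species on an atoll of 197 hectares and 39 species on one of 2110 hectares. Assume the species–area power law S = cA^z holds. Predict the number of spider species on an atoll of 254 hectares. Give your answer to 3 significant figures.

24.3

z = ln(39/23) / ln(2110/197) = 0.5281 / 2.3712 = 0.2227
c = 23 / 197^0.2227 = 23 / 3.243 = 7.092
S₃ = 7.092 × 254^0.2227 = 7.092 × 3.432 ≈ 24.34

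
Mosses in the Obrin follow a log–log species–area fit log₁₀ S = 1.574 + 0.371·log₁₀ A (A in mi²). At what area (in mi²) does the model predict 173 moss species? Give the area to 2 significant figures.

62 mi²

173 = 37.5 × A^0.371  ⇒  A^0.371 = 173/37.5 = 4.614
ln A = ln(4.614) / 0.371 = 1.5290 / 0.371 = 4.1214
A = e^4.1214 ≈ 61.64 mi²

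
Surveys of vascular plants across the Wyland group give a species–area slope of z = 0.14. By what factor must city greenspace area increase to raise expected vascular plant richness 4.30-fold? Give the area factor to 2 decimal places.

(A₂/A₁)^0.14 = 4.3, so A₂/A₁ = 4.3^(1/0.14) = 4.3^7.143
ln(A₂/A₁) = ln 4.3 / 0.14 = 1.4586 / 0.14 = 10.4187
A₂/A₁ = e^10.4187 ≈ 33479

33479.17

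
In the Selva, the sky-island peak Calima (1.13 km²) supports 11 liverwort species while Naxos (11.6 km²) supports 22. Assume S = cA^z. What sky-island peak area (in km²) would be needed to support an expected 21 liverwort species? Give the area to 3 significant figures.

z = ln(22/11) / ln(11.6/1.13) = 0.6931 / 2.3288 = 0.2976
c = 11 / 1.13^0.2976 = 11 / 1.037 = 10.61
A = (21/10.61)^(1/0.2976) ⇒ ln A = ln(1.98)/0.2976 = 2.2947
A = e^2.2947 ≈ 9.922 km²

9.92 km²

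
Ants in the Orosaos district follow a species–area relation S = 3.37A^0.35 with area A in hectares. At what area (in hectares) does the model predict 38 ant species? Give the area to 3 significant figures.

38 = 3.37 × A^0.35  ⇒  A^0.35 = 38/3.37 = 11.28
ln A = ln(11.28) / 0.35 = 2.4227 / 0.35 = 6.9219
A = e^6.9219 ≈ 1014 hectares

1010 hectares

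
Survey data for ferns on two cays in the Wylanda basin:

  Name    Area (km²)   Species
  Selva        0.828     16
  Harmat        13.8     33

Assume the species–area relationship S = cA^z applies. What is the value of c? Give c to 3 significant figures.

16.8

z = ln(S₂/S₁) / ln(A₂/A₁) = ln(33/16) / ln(13.8/0.828) = 0.7239 / 2.8134 = 0.2573
c = S₁ / A₁^z = 16 / 0.828^0.2573 = 16 / 0.9526 = 16.8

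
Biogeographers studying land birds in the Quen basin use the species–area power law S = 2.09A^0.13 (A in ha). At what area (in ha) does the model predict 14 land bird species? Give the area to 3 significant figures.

2260000 ha

14 = 2.09 × A^0.13  ⇒  A^0.13 = 14/2.09 = 6.699
ln A = ln(6.699) / 0.13 = 1.9019 / 0.13 = 14.6299
A = e^14.6299 ≈ 2257906 ha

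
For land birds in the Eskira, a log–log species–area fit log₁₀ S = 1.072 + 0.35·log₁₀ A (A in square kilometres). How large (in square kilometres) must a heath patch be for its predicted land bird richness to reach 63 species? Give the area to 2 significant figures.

63 = 11.8 × A^0.35  ⇒  A^0.35 = 63/11.8 = 5.338
ln A = ln(5.338) / 0.35 = 1.6748 / 0.35 = 4.7850
A = e^4.7850 ≈ 119.7 square kilometres

120 square kilometres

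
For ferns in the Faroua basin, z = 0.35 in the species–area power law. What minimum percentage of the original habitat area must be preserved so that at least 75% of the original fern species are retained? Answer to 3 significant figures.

Need (A_new/A_old)^0.35 = 0.75, so A_new/A_old = 0.75^(1/0.35) = 0.75^2.857
ln(A_new/A_old) = ln 0.75 / 0.35 = -0.2877 / 0.35 = -0.8219
A_new/A_old = e^-0.8219 ≈ 0.4396

44.0%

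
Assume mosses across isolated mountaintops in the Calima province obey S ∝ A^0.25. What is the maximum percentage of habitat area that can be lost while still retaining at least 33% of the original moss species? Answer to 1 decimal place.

98.8%

Need (A_new/A_old)^0.25 = 0.33, so A_new/A_old = 0.33^(1/0.25) = 0.33^4
ln(A_new/A_old) = ln 0.33 / 0.25 = -1.1087 / 0.25 = -4.4347
A_new/A_old = e^-4.4347 ≈ 0.01186
Fraction that can be lost = 1 − 0.01186 = 0.9881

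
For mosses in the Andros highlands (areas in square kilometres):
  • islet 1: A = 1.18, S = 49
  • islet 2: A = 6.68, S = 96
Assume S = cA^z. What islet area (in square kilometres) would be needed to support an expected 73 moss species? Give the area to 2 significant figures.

3.3 square kilometres

z = ln(96/49) / ln(6.68/1.18) = 0.6725 / 1.7336 = 0.3879
c = 49 / 1.18^0.3879 = 49 / 1.066 = 45.95
A = (73/45.95)^(1/0.3879) ⇒ ln A = ln(1.589)/0.3879 = 1.1931
A = e^1.1931 ≈ 3.297 square kilometres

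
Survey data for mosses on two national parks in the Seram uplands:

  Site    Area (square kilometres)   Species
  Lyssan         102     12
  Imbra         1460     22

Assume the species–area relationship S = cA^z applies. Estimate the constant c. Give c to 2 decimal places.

4.18

z = ln(S₂/S₁) / ln(A₂/A₁) = ln(22/12) / ln(1460/102) = 0.6061 / 2.6612 = 0.2278
c = S₁ / A₁^z = 12 / 102^0.2278 = 12 / 2.867 = 4.185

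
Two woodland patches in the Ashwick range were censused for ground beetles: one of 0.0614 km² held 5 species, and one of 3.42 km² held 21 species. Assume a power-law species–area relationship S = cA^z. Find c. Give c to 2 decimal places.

z = ln(S₂/S₁) / ln(A₂/A₁) = ln(21/5) / ln(3.42/0.0614) = 1.4351 / 4.0200 = 0.3570
c = S₁ / A₁^z = 5 / 0.0614^0.3570 = 5 / 0.3693 = 13.54

13.54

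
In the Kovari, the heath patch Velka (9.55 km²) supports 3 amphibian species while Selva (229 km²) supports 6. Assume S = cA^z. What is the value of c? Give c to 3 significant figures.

1.83

z = ln(S₂/S₁) / ln(A₂/A₁) = ln(6/3) / ln(229/9.55) = 0.6931 / 3.1772 = 0.2182
c = S₁ / A₁^z = 3 / 9.55^0.2182 = 3 / 1.636 = 1.834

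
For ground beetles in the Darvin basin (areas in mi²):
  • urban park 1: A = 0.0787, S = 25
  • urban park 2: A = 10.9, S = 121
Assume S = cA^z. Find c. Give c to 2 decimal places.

z = ln(S₂/S₁) / ln(A₂/A₁) = ln(121/25) / ln(10.9/0.0787) = 1.5769 / 4.9309 = 0.3198
c = S₁ / A₁^z = 25 / 0.0787^0.3198 = 25 / 0.4435 = 56.37

56.37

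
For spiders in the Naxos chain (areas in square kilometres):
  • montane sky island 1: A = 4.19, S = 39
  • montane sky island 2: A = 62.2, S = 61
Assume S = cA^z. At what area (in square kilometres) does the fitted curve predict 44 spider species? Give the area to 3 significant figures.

8.67 square kilometres

z = ln(61/39) / ln(62.2/4.19) = 0.4473 / 2.6977 = 0.1658
c = 39 / 4.19^0.1658 = 39 / 1.268 = 30.75
A = (44/30.75)^(1/0.1658) ⇒ ln A = ln(1.431)/0.1658 = 2.1602
A = e^2.1602 ≈ 8.673 square kilometres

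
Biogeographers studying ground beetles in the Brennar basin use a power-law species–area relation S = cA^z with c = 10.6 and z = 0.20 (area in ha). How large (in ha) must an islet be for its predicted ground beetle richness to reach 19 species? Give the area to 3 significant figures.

19 = 10.6 × A^0.2  ⇒  A^0.2 = 19/10.6 = 1.792
ln A = ln(1.792) / 0.2 = 0.5836 / 0.2 = 2.9179
A = e^2.9179 ≈ 18.5 ha

18.5 ha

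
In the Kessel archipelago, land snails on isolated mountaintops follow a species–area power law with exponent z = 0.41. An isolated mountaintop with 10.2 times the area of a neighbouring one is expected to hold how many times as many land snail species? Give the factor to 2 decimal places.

S₂/S₁ = (A₂/A₁)^z = 10.2^0.41
ln(S₂/S₁) = 0.41 × ln 10.2 = 0.41 × 2.3224 = 0.9522
S₂/S₁ = e^0.9522 ≈ 2.591

2.59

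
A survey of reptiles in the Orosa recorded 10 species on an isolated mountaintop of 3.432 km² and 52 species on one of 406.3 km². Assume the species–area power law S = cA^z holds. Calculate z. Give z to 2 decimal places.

Taking logs: ln S = ln c + z ln A, so z = (ln S₂ − ln S₁)/(ln A₂ − ln A₁).
z = ln(52/10) / ln(406.3/3.432) = ln(5.2) / ln(118.4) = 1.6487 / 4.7739 = 0.3453

0.35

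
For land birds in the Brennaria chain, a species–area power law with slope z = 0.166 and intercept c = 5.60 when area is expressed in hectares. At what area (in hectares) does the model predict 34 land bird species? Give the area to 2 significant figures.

34 = 5.6 × A^0.166  ⇒  A^0.166 = 34/5.6 = 6.071
ln A = ln(6.071) / 0.166 = 1.8036 / 0.166 = 10.8650
A = e^10.8650 ≈ 52314 hectares

52000 hectares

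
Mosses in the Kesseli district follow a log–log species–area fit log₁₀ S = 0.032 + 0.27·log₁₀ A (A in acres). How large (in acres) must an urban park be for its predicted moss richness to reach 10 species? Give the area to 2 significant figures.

3800 acres

10 = 1.076 × A^0.27  ⇒  A^0.27 = 10/1.076 = 9.29
ln A = ln(9.29) / 0.27 = 2.2289 / 0.27 = 8.2552
A = e^8.2552 ≈ 3848 acres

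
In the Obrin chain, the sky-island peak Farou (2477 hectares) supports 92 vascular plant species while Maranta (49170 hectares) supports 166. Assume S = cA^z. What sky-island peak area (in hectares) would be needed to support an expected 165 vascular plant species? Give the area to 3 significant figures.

47700 hectares

z = ln(166/92) / ln(49170/2477) = 0.5902 / 2.9882 = 0.1975
c = 92 / 2477^0.1975 = 92 / 4.681 = 19.65
A = (165/19.65)^(1/0.1975) ⇒ ln A = ln(8.395)/0.1975 = 10.7724
A = e^10.7724 ≈ 47689 hectares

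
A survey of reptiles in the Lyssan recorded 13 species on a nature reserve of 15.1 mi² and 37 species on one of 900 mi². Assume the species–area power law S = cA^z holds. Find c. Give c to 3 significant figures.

6.49

z = ln(S₂/S₁) / ln(A₂/A₁) = ln(37/13) / ln(900/15.1) = 1.0460 / 4.0877 = 0.2559
c = S₁ / A₁^z = 13 / 15.1^0.2559 = 13 / 2.003 = 6.49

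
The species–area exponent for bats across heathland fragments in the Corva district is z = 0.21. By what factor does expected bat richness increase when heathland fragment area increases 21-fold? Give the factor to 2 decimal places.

S₂/S₁ = (A₂/A₁)^z = 21^0.21
ln(S₂/S₁) = 0.21 × ln 21 = 0.21 × 3.0445 = 0.6393
S₂/S₁ = e^0.6393 ≈ 1.895

1.90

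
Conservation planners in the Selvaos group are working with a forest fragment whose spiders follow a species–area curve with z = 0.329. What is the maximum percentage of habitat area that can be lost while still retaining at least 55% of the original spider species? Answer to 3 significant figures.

83.8%

Need (A_new/A_old)^0.329 = 0.55, so A_new/A_old = 0.55^(1/0.329) = 0.55^3.04
ln(A_new/A_old) = ln 0.55 / 0.329 = -0.5978 / 0.329 = -1.8171
A_new/A_old = e^-1.8171 ≈ 0.1625
Fraction that can be lost = 1 − 0.1625 = 0.8375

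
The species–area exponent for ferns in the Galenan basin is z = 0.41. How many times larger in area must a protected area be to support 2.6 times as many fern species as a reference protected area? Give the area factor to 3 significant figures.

(A₂/A₁)^0.41 = 2.6, so A₂/A₁ = 2.6^(1/0.41) = 2.6^2.439
ln(A₂/A₁) = ln 2.6 / 0.41 = 0.9555 / 0.41 = 2.3305
A₂/A₁ = e^2.3305 ≈ 10.28

10.3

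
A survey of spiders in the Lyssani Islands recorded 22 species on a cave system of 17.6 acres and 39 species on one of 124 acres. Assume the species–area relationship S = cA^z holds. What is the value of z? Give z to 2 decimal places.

Taking logs: ln S = ln c + z ln A, so z = (ln S₂ − ln S₁)/(ln A₂ − ln A₁).
z = ln(39/22) / ln(124/17.6) = ln(1.773) / ln(7.045) = 0.5725 / 1.9524 = 0.2932

0.29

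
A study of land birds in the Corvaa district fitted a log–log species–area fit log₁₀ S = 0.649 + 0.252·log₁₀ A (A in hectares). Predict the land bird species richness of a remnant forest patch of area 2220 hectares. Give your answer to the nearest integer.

S = 4.457 × 2220^0.252
ln S = ln 4.457 + 0.252 × ln 2220 = 1.4944 + 0.252 × 7.7053 = 3.4361
S = e^3.4361 ≈ 31.07

31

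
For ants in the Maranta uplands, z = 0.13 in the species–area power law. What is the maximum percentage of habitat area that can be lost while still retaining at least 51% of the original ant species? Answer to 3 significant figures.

99.4%

Need (A_new/A_old)^0.13 = 0.51, so A_new/A_old = 0.51^(1/0.13) = 0.51^7.692
ln(A_new/A_old) = ln 0.51 / 0.13 = -0.6733 / 0.13 = -5.1796
A_new/A_old = e^-5.1796 ≈ 0.00563
Fraction that can be lost = 1 − 0.00563 = 0.9944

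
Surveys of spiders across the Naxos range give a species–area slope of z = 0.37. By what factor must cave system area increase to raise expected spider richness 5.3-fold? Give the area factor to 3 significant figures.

(A₂/A₁)^0.37 = 5.3, so A₂/A₁ = 5.3^(1/0.37) = 5.3^2.703
ln(A₂/A₁) = ln 5.3 / 0.37 = 1.6677 / 0.37 = 4.5073
A₂/A₁ = e^4.5073 ≈ 90.68

90.7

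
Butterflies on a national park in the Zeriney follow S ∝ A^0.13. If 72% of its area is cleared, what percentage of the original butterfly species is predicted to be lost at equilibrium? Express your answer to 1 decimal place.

15.3%

S_new/S_old = (A_new/A_old)^z = 0.28^0.13
= exp(0.13 × ln 0.28) = exp(0.13 × -1.2730) = exp(-0.1655) ≈ 0.8475
Fraction lost = 1 − 0.8475 = 0.1525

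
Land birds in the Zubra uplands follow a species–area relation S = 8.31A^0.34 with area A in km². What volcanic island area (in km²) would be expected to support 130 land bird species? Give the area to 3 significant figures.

3260 km²

130 = 8.31 × A^0.34  ⇒  A^0.34 = 130/8.31 = 15.64
ln A = ln(15.64) / 0.34 = 2.7501 / 0.34 = 8.0885
A = e^8.0885 ≈ 3257 km²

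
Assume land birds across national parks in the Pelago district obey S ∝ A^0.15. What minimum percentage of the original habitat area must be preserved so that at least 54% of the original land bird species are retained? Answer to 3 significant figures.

1.64%

Need (A_new/A_old)^0.15 = 0.54, so A_new/A_old = 0.54^(1/0.15) = 0.54^6.667
ln(A_new/A_old) = ln 0.54 / 0.15 = -0.6162 / 0.15 = -4.1079
A_new/A_old = e^-4.1079 ≈ 0.01644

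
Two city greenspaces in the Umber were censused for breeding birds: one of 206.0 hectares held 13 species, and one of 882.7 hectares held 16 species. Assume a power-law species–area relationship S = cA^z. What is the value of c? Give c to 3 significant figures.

6.08

z = ln(S₂/S₁) / ln(A₂/A₁) = ln(16/13) / ln(882.7/206) = 0.2076 / 1.4551 = 0.1427
c = S₁ / A₁^z = 13 / 206^0.1427 = 13 / 2.139 = 6.078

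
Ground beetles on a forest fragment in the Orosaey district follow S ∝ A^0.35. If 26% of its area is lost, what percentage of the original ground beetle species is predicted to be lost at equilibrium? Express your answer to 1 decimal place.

10.0%

S_new/S_old = (A_new/A_old)^z = 0.74^0.35
= exp(0.35 × ln 0.74) = exp(0.35 × -0.3011) = exp(-0.1054) ≈ 0.9
Fraction lost = 1 − 0.9 = 0.1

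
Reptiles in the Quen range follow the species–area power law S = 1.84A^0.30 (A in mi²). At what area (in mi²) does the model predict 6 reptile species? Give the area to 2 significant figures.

51 mi²

6 = 1.84 × A^0.3  ⇒  A^0.3 = 6/1.84 = 3.261
ln A = ln(3.261) / 0.3 = 1.1820 / 0.3 = 3.9400
A = e^3.9400 ≈ 51.42 mi²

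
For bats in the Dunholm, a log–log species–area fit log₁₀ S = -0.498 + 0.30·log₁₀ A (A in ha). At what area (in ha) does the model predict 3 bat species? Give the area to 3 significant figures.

1780 ha

3 = 0.3177 × A^0.3  ⇒  A^0.3 = 3/0.3177 = 9.443
ln A = ln(9.443) / 0.3 = 2.2453 / 0.3 = 7.4843
A = e^7.4843 ≈ 1780 ha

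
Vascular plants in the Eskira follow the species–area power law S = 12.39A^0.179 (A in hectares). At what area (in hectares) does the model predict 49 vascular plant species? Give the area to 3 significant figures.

2170 hectares

49 = 12.39 × A^0.179  ⇒  A^0.179 = 49/12.39 = 3.955
ln A = ln(3.955) / 0.179 = 1.3749 / 0.179 = 7.6812
A = e^7.6812 ≈ 2167 hectares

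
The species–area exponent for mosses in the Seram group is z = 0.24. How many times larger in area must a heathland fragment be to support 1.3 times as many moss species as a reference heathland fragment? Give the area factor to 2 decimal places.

2.98

(A₂/A₁)^0.24 = 1.3, so A₂/A₁ = 1.3^(1/0.24) = 1.3^4.167
ln(A₂/A₁) = ln 1.3 / 0.24 = 0.2624 / 0.24 = 1.0932
A₂/A₁ = e^1.0932 ≈ 2.984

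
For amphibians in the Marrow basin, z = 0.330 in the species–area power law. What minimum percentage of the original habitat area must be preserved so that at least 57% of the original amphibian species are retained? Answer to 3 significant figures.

18.2%

Need (A_new/A_old)^0.33 = 0.57, so A_new/A_old = 0.57^(1/0.33) = 0.57^3.03
ln(A_new/A_old) = ln 0.57 / 0.33 = -0.5621 / 0.33 = -1.7034
A_new/A_old = e^-1.7034 ≈ 0.1821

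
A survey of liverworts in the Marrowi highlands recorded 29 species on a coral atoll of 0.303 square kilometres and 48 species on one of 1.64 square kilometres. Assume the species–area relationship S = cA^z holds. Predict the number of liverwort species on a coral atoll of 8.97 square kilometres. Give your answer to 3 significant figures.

79.7

z = ln(48/29) / ln(1.64/0.303) = 0.5039 / 1.6887 = 0.2984
c = 29 / 0.303^0.2984 = 29 / 0.7003 = 41.41
S₃ = 41.41 × 8.97^0.2984 = 41.41 × 1.924 ≈ 79.7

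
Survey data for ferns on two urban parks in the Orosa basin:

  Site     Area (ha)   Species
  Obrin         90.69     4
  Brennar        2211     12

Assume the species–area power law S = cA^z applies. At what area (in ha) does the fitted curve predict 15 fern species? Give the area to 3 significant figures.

4230 ha

z = ln(12/4) / ln(2211/90.69) = 1.0986 / 3.1938 = 0.3440
c = 4 / 90.69^0.3440 = 4 / 4.714 = 0.8486
A = (15/0.8486)^(1/0.3440) ⇒ ln A = ln(17.68)/0.3440 = 8.3499
A = e^8.3499 ≈ 4230 ha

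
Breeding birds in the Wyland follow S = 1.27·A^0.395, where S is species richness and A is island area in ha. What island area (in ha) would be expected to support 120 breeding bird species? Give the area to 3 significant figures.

100000 ha

120 = 1.27 × A^0.395  ⇒  A^0.395 = 120/1.27 = 94.49
ln A = ln(94.49) / 0.395 = 4.5485 / 0.395 = 11.5151
A = e^11.5151 ≈ 100220 ha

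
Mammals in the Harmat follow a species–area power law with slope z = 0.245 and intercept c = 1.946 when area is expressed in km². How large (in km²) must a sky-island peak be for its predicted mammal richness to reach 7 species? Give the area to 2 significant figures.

7 = 1.946 × A^0.245  ⇒  A^0.245 = 7/1.946 = 3.597
ln A = ln(3.597) / 0.245 = 1.2801 / 0.245 = 5.2250
A = e^5.2250 ≈ 185.9 km²

190 km²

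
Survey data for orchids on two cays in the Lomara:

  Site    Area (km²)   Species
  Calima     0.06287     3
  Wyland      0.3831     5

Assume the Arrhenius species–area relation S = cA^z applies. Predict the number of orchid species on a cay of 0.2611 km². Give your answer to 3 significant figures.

4.49

z = ln(5/3) / ln(0.3831/0.06287) = 0.5108 / 1.8072 = 0.2827
c = 3 / 0.06287^0.2827 = 3 / 0.4575 = 6.558
S₃ = 6.558 × 0.2611^0.2827 = 6.558 × 0.6842 ≈ 4.486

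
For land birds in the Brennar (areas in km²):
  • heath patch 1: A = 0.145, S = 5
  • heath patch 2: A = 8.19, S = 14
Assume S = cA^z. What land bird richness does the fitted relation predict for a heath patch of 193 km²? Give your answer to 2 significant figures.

z = ln(14/5) / ln(8.19/0.145) = 1.0296 / 4.0339 = 0.2552
c = 5 / 0.145^0.2552 = 5 / 0.6109 = 8.185
S₃ = 8.185 × 193^0.2552 = 8.185 × 3.831 ≈ 31.36

31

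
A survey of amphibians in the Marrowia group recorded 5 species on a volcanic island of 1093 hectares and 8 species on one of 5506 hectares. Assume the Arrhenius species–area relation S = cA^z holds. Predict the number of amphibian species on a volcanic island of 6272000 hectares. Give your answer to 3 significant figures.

z = ln(8/5) / ln(5506/1093) = 0.4700 / 1.6169 = 0.2907
c = 5 / 1093^0.2907 = 5 / 7.643 = 0.6542
S₃ = 0.6542 × 6272000^0.2907 = 0.6542 × 94.6 ≈ 61.88

61.9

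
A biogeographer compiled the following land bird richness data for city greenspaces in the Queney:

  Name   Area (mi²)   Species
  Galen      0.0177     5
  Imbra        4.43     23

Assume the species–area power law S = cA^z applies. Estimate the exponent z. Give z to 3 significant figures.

Taking logs: ln S = ln c + z ln A, so z = (ln S₂ − ln S₁)/(ln A₂ − ln A₁).
z = ln(23/5) / ln(4.43/0.0177) = ln(4.6) / ln(250.3) = 1.5261 / 5.5226 = 0.2763

0.276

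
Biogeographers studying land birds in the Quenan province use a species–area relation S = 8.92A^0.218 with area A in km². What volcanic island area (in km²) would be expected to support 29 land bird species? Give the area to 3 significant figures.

29 = 8.92 × A^0.218  ⇒  A^0.218 = 29/8.92 = 3.251
ln A = ln(3.251) / 0.218 = 1.1790 / 0.218 = 5.4083
A = e^5.4083 ≈ 223.2 km²

223 km²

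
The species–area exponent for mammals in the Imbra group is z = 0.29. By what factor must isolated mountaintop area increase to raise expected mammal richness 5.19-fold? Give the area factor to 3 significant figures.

292

(A₂/A₁)^0.29 = 5.19, so A₂/A₁ = 5.19^(1/0.29) = 5.19^3.448
ln(A₂/A₁) = ln 5.19 / 0.29 = 1.6467 / 0.29 = 5.6784
A₂/A₁ = e^5.6784 ≈ 292.5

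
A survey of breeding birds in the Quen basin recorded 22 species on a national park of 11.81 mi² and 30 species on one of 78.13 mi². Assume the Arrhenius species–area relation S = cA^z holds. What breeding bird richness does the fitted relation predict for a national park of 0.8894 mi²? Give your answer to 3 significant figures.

14.4

z = ln(30/22) / ln(78.13/11.81) = 0.3102 / 1.8894 = 0.1642
c = 22 / 11.81^0.1642 = 22 / 1.5 = 14.67
S₃ = 14.67 × 0.8894^0.1642 = 14.67 × 0.9809 ≈ 14.39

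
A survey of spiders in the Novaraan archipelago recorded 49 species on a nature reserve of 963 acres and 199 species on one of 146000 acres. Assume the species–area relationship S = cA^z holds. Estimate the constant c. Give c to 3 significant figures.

7.20

z = ln(S₂/S₁) / ln(A₂/A₁) = ln(199/49) / ln(146000/963) = 1.4015 / 5.0213 = 0.2791
c = S₁ / A₁^z = 49 / 963^0.2791 = 49 / 6.804 = 7.202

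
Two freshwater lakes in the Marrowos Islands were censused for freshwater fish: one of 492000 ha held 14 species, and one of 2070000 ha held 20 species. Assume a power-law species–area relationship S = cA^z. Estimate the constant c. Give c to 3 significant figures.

0.541

z = ln(S₂/S₁) / ln(A₂/A₁) = ln(20/14) / ln(2070000/492000) = 0.3567 / 1.4368 = 0.2482
c = S₁ / A₁^z = 14 / 492000^0.2482 = 14 / 25.88 = 0.541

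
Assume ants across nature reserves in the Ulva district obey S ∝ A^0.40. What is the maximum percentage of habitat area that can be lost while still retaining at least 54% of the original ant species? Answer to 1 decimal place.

Need (A_new/A_old)^0.4 = 0.54, so A_new/A_old = 0.54^(1/0.4) = 0.54^2.5
ln(A_new/A_old) = ln 0.54 / 0.4 = -0.6162 / 0.4 = -1.5405
A_new/A_old = e^-1.5405 ≈ 0.2143
Fraction that can be lost = 1 − 0.2143 = 0.7857

78.6%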